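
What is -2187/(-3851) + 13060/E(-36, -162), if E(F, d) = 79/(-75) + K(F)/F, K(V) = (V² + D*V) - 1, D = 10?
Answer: -45211459599/93667873 ≈ -482.68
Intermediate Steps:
K(V) = -1 + V² + 10*V (K(V) = (V² + 10*V) - 1 = -1 + V² + 10*V)
E(F, d) = -79/75 + (-1 + F² + 10*F)/F (E(F, d) = 79/(-75) + (-1 + F² + 10*F)/F = 79*(-1/75) + (-1 + F² + 10*F)/F = -79/75 + (-1 + F² + 10*F)/F)
-2187/(-3851) + 13060/E(-36, -162) = -2187/(-3851) + 13060/(671/75 - 36 - 1/(-36)) = -2187*(-1/3851) + 13060/(671/75 - 36 - 1*(-1/36)) = 2187/3851 + 13060/(671/75 - 36 + 1/36) = 2187/3851 + 13060/(-24323/900) = 2187/3851 + 13060*(-900/24323) = 2187/3851 - 11754000/24323 = -45211459599/93667873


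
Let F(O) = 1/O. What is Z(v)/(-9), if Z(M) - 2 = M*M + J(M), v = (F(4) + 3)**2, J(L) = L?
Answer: -31777/2304 ≈ -13.792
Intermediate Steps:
v = 169/16 (v = (1/4 + 3)**2 = (13/4)**2 = 169/16 ≈ 10.563)
Z(M) = 2 + M + M**2 (Z(M) = 2 + (M*M + M) = 2 + (M**2 + M) = 2 + (M + M**2) = 2 + M + M**2)
Z(v)/(-9) = (2 + 169/16 + (169/16)**2)/(-9) = (2 + 169/16 + 28561/256)*(-1/9) = (31777/256)*(-1/9) = -31777/2304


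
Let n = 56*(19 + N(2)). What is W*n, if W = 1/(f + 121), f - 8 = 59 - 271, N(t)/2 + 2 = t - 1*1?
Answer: -952/83 ≈ -11.470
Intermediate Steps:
N(t) = -6 + 2*t (N(t) = -4 + 2*(t - 1*1) = -4 + 2*(t - 1) = -4 + 2*(-1 + t) = -4 + (-2 + 2*t) = -6 + 2*t)
f = -204 (f = 8 + (59 - 271) = 8 - 212 = -204)
W = -1/83 (W = 1/(-204 + 121) = 1/(-83) = -1/83 ≈ -0.012048)
n = 952 (n = 56*(19 + (-6 + 2*2)) = 56*(19 + (-6 + 4)) = 56*(19 - 2) = 56*17 = 952)
W*n = -1/83*952 = -952/83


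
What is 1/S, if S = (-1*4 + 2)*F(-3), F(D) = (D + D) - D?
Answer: 1/6 ≈ 0.16667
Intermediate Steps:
F(D) = D (F(D) = 2*D - D = D)
S = 6 (S = (-1*4 + 2)*(-3) = (-4 + 2)*(-3) = -2*(-3) = 6)
1/S = 1/6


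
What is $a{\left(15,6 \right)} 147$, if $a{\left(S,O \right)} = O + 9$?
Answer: $2205$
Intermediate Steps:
$a{\left(S,O \right)} = 9 + O$
$a{\left(15,6 \right)} 147 = \left(9 + 6\right) 147 = 15 \cdot 147 = 2205$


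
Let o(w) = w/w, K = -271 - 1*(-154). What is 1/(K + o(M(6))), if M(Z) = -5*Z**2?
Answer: -1/116 ≈ -0.0086207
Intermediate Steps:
K = -117 (K = -271 + 154 = -117)
o(w) = 1
1/(K + o(M(6))) = 1/(-117 + 1) = 1/(-116) = -1/116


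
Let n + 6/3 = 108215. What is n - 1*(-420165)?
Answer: 528378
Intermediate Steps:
n = 108213 (n = -2 + 108215 = 108213)
n - 1*(-420165) = 108213 - 1*(-420165) = 108213 + 420165 = 528378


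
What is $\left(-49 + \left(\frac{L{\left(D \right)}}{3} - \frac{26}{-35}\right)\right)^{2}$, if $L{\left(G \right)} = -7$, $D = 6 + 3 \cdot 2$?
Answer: $\frac{28217344}{11025} \approx 2559.4$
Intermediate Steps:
$D = 12$ ($D = 6 + 6 = 12$)
$\left(-49 + \left(\frac{L{\left(D \right)}}{3} - \frac{26}{-35}\right)\right)^{2} = \left(-49 - \left(- \frac{26}{35} + \frac{7}{3}\right)\right)^{2} = \left(-49 - \frac{167}{105}\right)^{2} = \left(- \frac{5312}{105}\right)^{2} = \frac{28217344}{11025}$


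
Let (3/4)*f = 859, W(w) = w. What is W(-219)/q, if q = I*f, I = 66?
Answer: -219/75592 ≈ -0.0028971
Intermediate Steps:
f = 3436/3 (f = (4/3)*859 = 3436/3 ≈ 1145.3)
q = 75592 (q = 66*(3436/3) = 75592)
W(-219)/q = -219/75592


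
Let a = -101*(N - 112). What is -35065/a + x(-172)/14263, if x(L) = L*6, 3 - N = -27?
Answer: -508679119/118126166 ≈ -4.3062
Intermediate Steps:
N = 30 (N = 3 - 1*(-27) = 3 + 27 = 30)
a = 8282 (a = -101*(30 - 112) = -101*(-82) = 8282)
x(L) = 6*L
-35065/a + x(-172)/14263 = -35065/8282 + (6*(-172))/14263 = -35065*1/8282 - 1032*1/14263 = -35065/8282 - 1032/14263 = -508679119/118126166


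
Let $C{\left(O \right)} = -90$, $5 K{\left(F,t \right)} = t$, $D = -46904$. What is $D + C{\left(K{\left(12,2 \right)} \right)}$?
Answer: $-46994$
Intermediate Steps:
$K{\left(F,t \right)} = \frac{t}{5}$
$D + C{\left(K{\left(12,2 \right)} \right)} = -46904 - 90 = -46994$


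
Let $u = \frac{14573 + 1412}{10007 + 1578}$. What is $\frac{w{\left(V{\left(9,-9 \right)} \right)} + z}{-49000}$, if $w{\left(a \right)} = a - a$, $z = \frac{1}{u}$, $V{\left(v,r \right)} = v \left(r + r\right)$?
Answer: $- \frac{331}{22379000} \approx -1.4791 \cdot 10^{-5}$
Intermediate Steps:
$u = \frac{3197}{2317}$ ($u = \frac{15985}{11585} = 15985 \cdot \frac{1}{11585} = \frac{3197}{2317} \approx 1.3798$)
$V{\left(v,r \right)} = 2 r v$ ($V{\left(v,r \right)} = v 2 r = 2 r v$)
$z = \frac{2317}{3197}$ ($z = \frac{1}{\frac{3197}{2317}} = \frac{2317}{3197} \approx 0.72474$)
$w{\left(a \right)} = 0$
$\frac{w{\left(V{\left(9,-9 \right)} \right)} + z}{-49000} = \frac{0 + \frac{2317}{3197}}{-49000} = \frac{2317}{3197} \left(- \frac{1}{49000}\right) = - \frac{331}{22379000}$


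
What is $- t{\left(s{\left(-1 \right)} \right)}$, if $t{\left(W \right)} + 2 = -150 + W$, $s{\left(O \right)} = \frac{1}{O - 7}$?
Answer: $\frac{1217}{8} \approx 152.13$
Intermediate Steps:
$s{\left(O \right)} = \frac{1}{-7 + O}$
$t{\left(W \right)} = -152 + W$ ($t{\left(W \right)} = -2 + \left(-150 + W\right) = -152 + W$)
$- t{\left(s{\left(-1 \right)} \right)} = - (-152 + \frac{1}{-7 - 1}) = - (-152 + \frac{1}{-8}) = - (-152 - \frac{1}{8}) = \left(-1\right) \left(- \frac{1217}{8}\right) = \frac{1217}{8}$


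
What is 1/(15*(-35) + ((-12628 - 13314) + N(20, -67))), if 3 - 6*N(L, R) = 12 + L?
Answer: -6/158831 ≈ -3.7776e-5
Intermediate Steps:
N(L, R) = -3/2 - L/6 (N(L, R) = 1/2 - (12 + L)/6 = 1/2 + (-2 - L/6) = -3/2 - L/6)
1/(15*(-35) + ((-12628 - 13314) + N(20, -67))) = 1/(15*(-35) + ((-12628 - 13314) + (-3/2 - 1/6*20))) = 1/(-525 + (-25942 + (-3/2 - 10/3))) = 1/(-525 + (-25942 - 29/6)) = 1/(-525 - 155681/6) = 1/(-158831/6) = -6/158831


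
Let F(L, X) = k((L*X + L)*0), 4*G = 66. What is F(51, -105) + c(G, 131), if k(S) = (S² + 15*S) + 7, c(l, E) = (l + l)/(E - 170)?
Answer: 80/13 ≈ 6.1538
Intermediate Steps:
G = 33/2 (G = (¼)*66 = 33/2 ≈ 16.500)
c(l, E) = 2*l/(-170 + E) (c(l, E) = (2*l)/(-170 + E) = 2*l/(-170 + E))
k(S) = 7 + S² + 15*S
F(L, X) = 7 (F(L, X) = 7 + ((L*X + L)*0)² + 15*((L*X + L)*0) = 7 + ((L + L*X)*0)² + 15*((L + L*X)*0) = 7 + 0² + 15*0 = 7 + 0 + 0 = 7)
F(51, -105) + c(G, 131) = 7 + 2*(33/2)/(-170 + 131) = 7 + 2*(33/2)/(-39) = 7 + 2*(33/2)*(-1/39) = 7 - 11/13 = 80/13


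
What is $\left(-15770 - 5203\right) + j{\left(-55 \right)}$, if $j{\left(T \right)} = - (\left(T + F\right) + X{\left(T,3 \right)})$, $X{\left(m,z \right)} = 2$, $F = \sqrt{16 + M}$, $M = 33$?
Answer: $-20927$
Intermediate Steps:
$F = 7$ ($F = \sqrt{16 + 33} = \sqrt{49} = 7$)
$j{\left(T \right)} = -9 - T$ ($j{\left(T \right)} = - (\left(T + 7\right) + 2) = - (\left(7 + T\right) + 2) = - (9 + T) = -9 - T$)
$\left(-15770 - 5203\right) + j{\left(-55 \right)} = \left(-15770 - 5203\right) - -46 = \left(-15770 - 5203\right) + \left(-9 + 55\right) = -20973 + 46 = -20927$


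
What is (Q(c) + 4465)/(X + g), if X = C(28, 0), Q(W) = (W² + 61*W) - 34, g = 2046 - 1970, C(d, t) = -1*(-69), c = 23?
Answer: 6363/145 ≈ 43.883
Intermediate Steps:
C(d, t) = 69
g = 76
Q(W) = -34 + W² + 61*W
X = 69
(Q(c) + 4465)/(X + g) = ((-34 + 23² + 61*23) + 4465)/(69 + 76) = ((-34 + 529 + 1403) + 4465)/145 = (1898 + 4465)*(1/145) = 6363*(1/145) = 6363/145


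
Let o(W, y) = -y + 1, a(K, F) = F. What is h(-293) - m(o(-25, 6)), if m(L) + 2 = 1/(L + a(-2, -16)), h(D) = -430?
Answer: -8987/21 ≈ -427.95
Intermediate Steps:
o(W, y) = 1 - y
m(L) = -2 + 1/(-16 + L) (m(L) = -2 + 1/(L - 16) = -2 + 1/(-16 + L))
h(-293) - m(o(-25, 6)) = -430 - (33 - 2*(1 - 1*6))/(-16 + (1 - 1*6)) = -430 - (33 - 2*(1 - 6))/(-16 + (1 - 6)) = -430 - (33 - 2*(-5))/(-16 - 5) = -430 - (33 + 10)/(-21) = -430 - (-1)*43/21 = -430 - 1*(-43/21) = -430 + 43/21 = -8987/21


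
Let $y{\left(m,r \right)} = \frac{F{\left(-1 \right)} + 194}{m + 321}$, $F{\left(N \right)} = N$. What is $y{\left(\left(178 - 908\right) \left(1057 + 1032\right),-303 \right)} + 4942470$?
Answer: $\frac{7535531942837}{1524649} \approx 4.9425 \cdot 10^{6}$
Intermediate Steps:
$y{\left(m,r \right)} = \frac{193}{321 + m}$ ($y{\left(m,r \right)} = \frac{-1 + 194}{m + 321} = \frac{193}{321 + m}$)
$y{\left(\left(178 - 908\right) \left(1057 + 1032\right),-303 \right)} + 4942470 = \frac{193}{321 + \left(178 - 908\right) \left(1057 + 1032\right)} + 4942470 = \frac{193}{321 - 1524970} + 4942470 = \frac{193}{-1524649} + 4942470 = 193 \left(- \frac{1}{1524649}\right) + 4942470 = - \frac{193}{1524649} + 4942470 = \frac{7535531942837}{1524649}$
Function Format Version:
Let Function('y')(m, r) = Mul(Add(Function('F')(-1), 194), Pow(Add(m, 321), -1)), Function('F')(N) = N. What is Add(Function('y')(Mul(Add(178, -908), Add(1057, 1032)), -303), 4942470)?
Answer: Rational(7535531942837, 1524649) ≈ 4.9425e+6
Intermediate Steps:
Function('y')(m, r) = Mul(193, Pow(Add(321, m), -1)) (Function('y')(m, r) = Mul(Add(-1, 194), Pow(Add(m, 321), -1)) = Mul(193, Pow(Add(321, m), -1)))
Add(Function('y')(Mul(Add(178, -908), Add(1057, 1032)), -303), 4942470) = Add(Mul(193, Pow(Add(321, Mul(Add(178, -908), Add(1057, 1032))), -1)), 4942470) = Add(Mul(193, Pow(Add(321, Mul(-730, 2089)), -1)), 4942470) = Add(Mul(193, Pow(Add(321, -1524970), -1)), 4942470) = Add(Mul(193, Pow(-1524649, -1)), 4942470) = Add(Mul(193, Rational(-1, 1524649)), 4942470) = Add(Rational(-193, 1524649), 4942470) = Rational(7535531942837, 1524649)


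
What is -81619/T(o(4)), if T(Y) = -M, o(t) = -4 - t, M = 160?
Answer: 81619/160 ≈ 510.12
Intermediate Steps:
T(Y) = -160 (T(Y) = -1*160 = -160)
-81619/T(o(4)) = -81619/(-160) = -81619*(-1/160) = 81619/160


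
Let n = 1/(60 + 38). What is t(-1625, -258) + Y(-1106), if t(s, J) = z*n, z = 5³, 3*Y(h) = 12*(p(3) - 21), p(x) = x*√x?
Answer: -8107/98 + 12*√3 ≈ -61.940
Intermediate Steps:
p(x) = x^(3/2)
Y(h) = -84 + 12*√3 (Y(h) = (12*(3^(3/2) - 21))/3 = (12*(3*√3 - 21))/3 = (12*(-21 + 3*√3))/3 = (-252 + 36*√3)/3 = -84 + 12*√3)
n = 1/98 ≈ 0.010204
z = 125
t(s, J) = 125/98 (t(s, J) = 125*(1/98) = 125/98)
t(-1625, -258) + Y(-1106) = 125/98 + (-84 + 12*√3) = -8107/98 + 12*√3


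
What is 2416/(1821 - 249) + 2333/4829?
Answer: 3833585/1897797 ≈ 2.0200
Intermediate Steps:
2416/(1821 - 249) + 2333/4829 = 2416/1572 + 2333*(1/4829) = 2416*(1/1572) + 2333/4829 = 604/393 + 2333/4829 = 3833585/1897797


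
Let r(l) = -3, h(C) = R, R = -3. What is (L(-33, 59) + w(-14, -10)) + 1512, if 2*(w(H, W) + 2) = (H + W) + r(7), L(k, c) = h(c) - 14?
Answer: 2959/2 ≈ 1479.5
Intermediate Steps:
h(C) = -3
L(k, c) = -17 (L(k, c) = -3 - 14 = -17)
w(H, W) = -7/2 + H/2 + W/2 (w(H, W) = -2 + ((H + W) - 3)/2 = -2 + (-3 + H + W)/2 = -2 + (-3/2 + H/2 + W/2) = -7/2 + H/2 + W/2)
(L(-33, 59) + w(-14, -10)) + 1512 = (-17 + (-7/2 + (½)*(-14) + (½)*(-10))) + 1512 = (-17 + (-7/2 - 7 - 5)) + 1512 = (-17 - 31/2) + 1512 = -65/2 + 1512 = 2959/2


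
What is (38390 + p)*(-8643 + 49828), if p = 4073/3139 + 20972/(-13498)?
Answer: 33495389193049405/21185111 ≈ 1.5811e+9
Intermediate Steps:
p = -5426877/21185111 (p = 4073*(1/3139) + 20972*(-1/13498) = 4073/3139 - 10486/6749 = -5426877/21185111 ≈ -0.25616)
(38390 + p)*(-8643 + 49828) = (38390 - 5426877/21185111)*(-8643 + 49828) = (813290984413/21185111)*41185 = 33495389193049405/21185111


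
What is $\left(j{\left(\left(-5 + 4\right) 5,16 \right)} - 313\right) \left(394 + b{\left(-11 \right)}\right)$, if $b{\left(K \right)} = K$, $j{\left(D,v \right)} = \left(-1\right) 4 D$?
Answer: $-112219$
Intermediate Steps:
$j{\left(D,v \right)} = - 4 D$
$\left(j{\left(\left(-5 + 4\right) 5,16 \right)} - 313\right) \left(394 + b{\left(-11 \right)}\right) = \left(- 4 \left(-5 + 4\right) 5 - 313\right) \left(394 - 11\right) = \left(- 4 \left(\left(-1\right) 5\right) - 313\right) 383 = \left(\left(-4\right) \left(-5\right) - 313\right) 383 = \left(20 - 313\right) 383 = \left(-293\right) 383 = -112219$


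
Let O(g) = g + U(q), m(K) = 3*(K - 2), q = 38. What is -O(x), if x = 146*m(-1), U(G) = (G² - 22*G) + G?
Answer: 668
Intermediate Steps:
m(K) = -6 + 3*K (m(K) = 3*(-2 + K) = -6 + 3*K)
U(G) = G² - 21*G
x = -1314 (x = 146*(-6 + 3*(-1)) = 146*(-6 - 3) = 146*(-9) = -1314)
O(g) = 646 + g (O(g) = g + 38*(-21 + 38) = g + 38*17 = g + 646 = 646 + g)
-O(x) = -(646 - 1314) = -1*(-668) = 668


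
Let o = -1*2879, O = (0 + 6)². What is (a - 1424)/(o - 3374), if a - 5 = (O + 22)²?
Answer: -1945/6253 ≈ -0.31105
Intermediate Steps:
O = 36 (O = 6² = 36)
o = -2879
a = 3369 (a = 5 + (36 + 22)² = 5 + 58² = 5 + 3364 = 3369)
(a - 1424)/(o - 3374) = (3369 - 1424)/(-2879 - 3374) = 1945/(-6253) = 1945*(-1/6253) = -1945/6253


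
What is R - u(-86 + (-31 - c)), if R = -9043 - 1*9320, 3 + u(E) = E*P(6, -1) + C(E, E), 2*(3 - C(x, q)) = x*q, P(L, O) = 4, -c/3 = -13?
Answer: -5571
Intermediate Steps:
c = 39 (c = -3*(-13) = 39)
C(x, q) = 3 - q*x/2 (C(x, q) = 3 - x*q/2 = 3 - q*x/2)
u(E) = 4*E - E**2/2 (u(E) = -3 + (E*4 + (3 - E*E/2)) = -3 + (4*E + (3 - E**2/2)) = -3 + (3 + 4*E - E**2/2) = 4*E - E**2/2)
R = -18363 (R = -9043 - 9320 = -18363)
R - u(-86 + (-31 - c)) = -18363 - (-86 + (-31 - 1*39))*(8 - (-86 + (-31 - 1*39)))/2 = -18363 - (-86 + (-31 - 39))*(8 - (-86 + (-31 - 39)))/2 = -18363 - (-86 - 70)*(8 - (-86 - 70))/2 = -18363 - (-156)*(8 - 1*(-156))/2 = -18363 - (-156)*(8 + 156)/2 = -18363 - (-156)*164/2 = -18363 - 1*(-12792) = -18363 + 12792 = -5571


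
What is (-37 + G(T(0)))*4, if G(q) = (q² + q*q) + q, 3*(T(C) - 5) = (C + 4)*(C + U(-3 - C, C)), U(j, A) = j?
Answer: -136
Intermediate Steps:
T(C) = 1 - C (T(C) = 5 + ((C + 4)*(C + (-3 - C)))/3 = 5 + ((4 + C)*(-3))/3 = 5 + (-12 - 3*C)/3 = 5 + (-4 - C) = 1 - C)
G(q) = q + 2*q² (G(q) = (q² + q²) + q = 2*q² + q = q + 2*q²)
(-37 + G(T(0)))*4 = (-37 + (1 - 1*0)*(1 + 2*(1 - 1*0)))*4 = (-37 + (1 + 0)*(1 + 2*(1 + 0)))*4 = (-37 + 1*(1 + 2*1))*4 = (-37 + 1*(1 + 2))*4 = (-37 + 1*3)*4 = (-37 + 3)*4 = -34*4 = -136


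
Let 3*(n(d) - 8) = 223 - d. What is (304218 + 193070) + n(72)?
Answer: 1492039/3 ≈ 4.9735e+5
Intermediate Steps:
n(d) = 247/3 - d/3 (n(d) = 8 + (223 - d)/3 = 8 + (223/3 - d/3) = 247/3 - d/3)
(304218 + 193070) + n(72) = (304218 + 193070) + (247/3 - 1/3*72) = 497288 + (247/3 - 24) = 497288 + 175/3 = 1492039/3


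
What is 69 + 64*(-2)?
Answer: -59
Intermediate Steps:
69 + 64*(-2) = 69 - 128 = -59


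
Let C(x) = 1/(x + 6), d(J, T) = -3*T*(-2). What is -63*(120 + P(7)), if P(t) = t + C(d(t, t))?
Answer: -128037/16 ≈ -8002.3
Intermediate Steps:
d(J, T) = 6*T
C(x) = 1/(6 + x)
P(t) = t + 1/(6 + 6*t)
-63*(120 + P(7)) = -63*(120 + (1/6 + 7*(1 + 7))/(1 + 7)) = -63*(120 + (1/6 + 7*8)/8) = -63*(120 + (1/6 + 56)/8) = -63*(120 + (1/8)*(337/6)) = -63*(120 + 337/48) = -63*6097/48 = -128037/16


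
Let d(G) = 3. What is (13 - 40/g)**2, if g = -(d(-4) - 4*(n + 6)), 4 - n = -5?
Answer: 491401/3249 ≈ 151.25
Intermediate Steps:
n = 9 (n = 4 - 1*(-5) = 4 + 5 = 9)
g = 57 (g = -(3 - 4*(9 + 6)) = -(3 - 4*15) = -(3 - 60) = -1*(-57) = 57)
(13 - 40/g)**2 = (13 - 40/57)**2 = (701/57)**2 = 491401/3249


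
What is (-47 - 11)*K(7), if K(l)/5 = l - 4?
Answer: -870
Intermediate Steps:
K(l) = -20 + 5*l (K(l) = 5*(l - 4) = 5*(-4 + l) = -20 + 5*l)
(-47 - 11)*K(7) = (-47 - 11)*(-20 + 5*7) = -58*(-20 + 35) = -58*15 = -870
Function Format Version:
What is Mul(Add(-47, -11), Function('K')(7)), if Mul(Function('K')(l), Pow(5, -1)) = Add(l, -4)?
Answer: -870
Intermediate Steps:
Function('K')(l) = Add(-20, Mul(5, l)) (Function('K')(l) = Mul(5, Add(l, -4)) = Mul(5, Add(-4, l)) = Add(-20, Mul(5, l)))
Mul(Add(-47, -11), Function('K')(7)) = Mul(Add(-47, -11), Add(-20, Mul(5, 7))) = Mul(-58, Add(-20, 35)) = Mul(-58, 15) = -870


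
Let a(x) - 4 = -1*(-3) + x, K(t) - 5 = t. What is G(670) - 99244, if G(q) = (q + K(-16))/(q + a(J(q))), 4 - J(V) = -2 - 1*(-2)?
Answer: -67584505/681 ≈ -99243.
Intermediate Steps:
J(V) = 4 (J(V) = 4 - (-2 - 1*(-2)) = 4 - (-2 + 2) = 4 - 1*0 = 4 + 0 = 4)
K(t) = 5 + t
a(x) = 7 + x (a(x) = 4 + (-1*(-3) + x) = 4 + (3 + x) = 7 + x)
G(q) = (-11 + q)/(11 + q) (G(q) = (q + (5 - 16))/(q + (7 + 4)) = (q - 11)/(q + 11) = (-11 + q)/(11 + q))
G(670) - 99244 = (-11 + 670)/(11 + 670) - 99244 = 659/681 - 99244 = -67584505/681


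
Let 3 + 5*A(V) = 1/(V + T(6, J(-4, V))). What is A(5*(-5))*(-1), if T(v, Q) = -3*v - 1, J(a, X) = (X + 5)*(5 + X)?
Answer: 133/220 ≈ 0.60455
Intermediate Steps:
J(a, X) = (5 + X)**2 (J(a, X) = (5 + X)*(5 + X) = (5 + X)**2)
T(v, Q) = -1 - 3*v
A(V) = -3/5 + 1/(5*(-19 + V)) (A(V) = -3/5 + 1/(5*(V + (-1 - 3*6))) = -3/5 + 1/(5*(V + (-1 - 18))) = -3/5 + 1/(5*(V - 19)) = -3/5 + 1/(5*(-19 + V)))
A(5*(-5))*(-1) = ((58 - 15*(-5))/(5*(-19 + 5*(-5))))*(-1) = ((58 - 3*(-25))/(5*(-19 - 25)))*(-1) = ((1/5)*(58 + 75)/(-44))*(-1) = ((1/5)*(-1/44)*133)*(-1) = -133/220*(-1) = 133/220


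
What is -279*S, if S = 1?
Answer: -279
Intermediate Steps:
-279*S = -279*1 = -279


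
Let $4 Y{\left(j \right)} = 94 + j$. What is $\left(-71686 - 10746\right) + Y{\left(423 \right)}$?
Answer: $- \frac{329211}{4} \approx -82303.0$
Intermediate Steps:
$Y{\left(j \right)} = \frac{47}{2} + \frac{j}{4}$ ($Y{\left(j \right)} = \frac{94 + j}{4} = \frac{47}{2} + \frac{j}{4}$)
$\left(-71686 - 10746\right) + Y{\left(423 \right)} = \left(-71686 - 10746\right) + \left(\frac{47}{2} + \frac{1}{4} \cdot 423\right) = -82432 + \left(\frac{47}{2} + \frac{423}{4}\right) = -82432 + \frac{517}{4} = - \frac{329211}{4}$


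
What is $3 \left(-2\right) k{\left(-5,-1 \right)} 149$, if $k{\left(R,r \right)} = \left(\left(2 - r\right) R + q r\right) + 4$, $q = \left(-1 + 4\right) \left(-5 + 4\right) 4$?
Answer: $-894$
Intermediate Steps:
$q = -12$ ($q = 3 \left(-1\right) 4 = \left(-3\right) 4 = -12$)
$k{\left(R,r \right)} = 4 - 12 r + R \left(2 - r\right)$ ($k{\left(R,r \right)} = \left(\left(2 - r\right) R - 12 r\right) + 4 = \left(R \left(2 - r\right) - 12 r\right) + 4 = \left(- 12 r + R \left(2 - r\right)\right) + 4 = 4 - 12 r + R \left(2 - r\right)$)
$3 \left(-2\right) k{\left(-5,-1 \right)} 149 = 3 \left(-2\right) \left(4 - -12 + 2 \left(-5\right) - \left(-5\right) \left(-1\right)\right) 149 = - 6 \left(4 + 12 - 10 - 5\right) 149 = \left(-6\right) 1 \cdot 149 = \left(-6\right) 149 = -894$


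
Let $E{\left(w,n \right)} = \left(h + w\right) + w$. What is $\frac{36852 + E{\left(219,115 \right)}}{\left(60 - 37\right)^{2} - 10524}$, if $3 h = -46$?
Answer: $- \frac{111824}{29985} \approx -3.7293$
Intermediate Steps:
$h = - \frac{46}{3}$ ($h = \frac{1}{3} \left(-46\right) = - \frac{46}{3} \approx -15.333$)
$E{\left(w,n \right)} = - \frac{46}{3} + 2 w$ ($E{\left(w,n \right)} = \left(- \frac{46}{3} + w\right) + w = - \frac{46}{3} + 2 w$)
$\frac{36852 + E{\left(219,115 \right)}}{\left(60 - 37\right)^{2} - 10524} = \frac{36852 + \left(- \frac{46}{3} + 2 \cdot 219\right)}{\left(60 - 37\right)^{2} - 10524} = \frac{36852 + \left(- \frac{46}{3} + 438\right)}{23^{2} - 10524} = \frac{36852 + \frac{1268}{3}}{529 - 10524} = \frac{111824}{3 \left(-9995\right)} = \frac{111824}{3} \left(- \frac{1}{9995}\right) = - \frac{111824}{29985}$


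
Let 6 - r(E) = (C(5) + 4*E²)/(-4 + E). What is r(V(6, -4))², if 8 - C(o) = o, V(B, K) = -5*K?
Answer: 2271049/256 ≈ 8871.3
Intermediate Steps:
C(o) = 8 - o
r(E) = 6 - (3 + 4*E²)/(-4 + E) (r(E) = 6 - ((8 - 1*5) + 4*E²)/(-4 + E) = 6 - ((8 - 5) + 4*E²)/(-4 + E) = 6 - (3 + 4*E²)/(-4 + E))
r(V(6, -4))² = ((-27 - 4*(-5*(-4))² + 6*(-5*(-4)))/(-4 - 5*(-4)))² = ((-27 - 4*20² + 6*20)/(-4 + 20))² = ((-27 - 4*400 + 120)/16)² = ((-27 - 1600 + 120)/16)² = ((1/16)*(-1507))² = (-1507/16)² = 2271049/256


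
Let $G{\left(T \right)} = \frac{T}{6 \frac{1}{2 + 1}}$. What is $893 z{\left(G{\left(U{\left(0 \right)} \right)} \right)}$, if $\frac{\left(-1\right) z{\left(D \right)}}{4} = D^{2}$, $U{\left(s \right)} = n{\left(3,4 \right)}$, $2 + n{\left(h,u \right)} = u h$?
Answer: $-89300$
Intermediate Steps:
$n{\left(h,u \right)} = -2 + h u$ ($n{\left(h,u \right)} = -2 + u h = -2 + h u$)
$U{\left(s \right)} = 10$ ($U{\left(s \right)} = -2 + 3 \cdot 4 = -2 + 12 = 10$)
$G{\left(T \right)} = \frac{T}{2}$ ($G{\left(T \right)} = \frac{T}{6 \cdot \frac{1}{3}} = \frac{T}{2}$)
$z{\left(D \right)} = - 4 D^{2}$
$893 z{\left(G{\left(U{\left(0 \right)} \right)} \right)} = 893 \left(- 4 \left(\frac{1}{2} \cdot 10\right)^{2}\right) = 893 \left(- 4 \cdot 5^{2}\right) = 893 \left(\left(-4\right) 25\right) = 893 \left(-100\right) = -89300$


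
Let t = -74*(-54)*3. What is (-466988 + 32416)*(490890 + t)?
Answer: -218536698216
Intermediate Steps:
t = 11988 (t = 3996*3 = 11988)
(-466988 + 32416)*(490890 + t) = (-466988 + 32416)*(490890 + 11988) = -434572*502878 = -218536698216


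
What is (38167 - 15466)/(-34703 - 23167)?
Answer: -7567/19290 ≈ -0.39228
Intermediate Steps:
(38167 - 15466)/(-34703 - 23167) = 22701/(-57870) = 22701*(-1/57870) = -7567/19290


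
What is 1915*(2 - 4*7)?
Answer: -49790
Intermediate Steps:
1915*(2 - 4*7) = 1915*(2 - 28) = 1915*(-26) = -49790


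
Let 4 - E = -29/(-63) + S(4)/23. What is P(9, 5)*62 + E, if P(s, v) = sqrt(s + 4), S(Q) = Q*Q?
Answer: 4121/1449 + 62*sqrt(13) ≈ 226.39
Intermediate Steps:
S(Q) = Q**2
P(s, v) = sqrt(4 + s)
E = 4121/1449 (E = 4 - (-29/(-63) + 4**2/23) = 4 - (-29*(-1/63) + 16*(1/23)) = 4 - (29/63 + 16/23) = 4 - 1*1675/1449 = 4 - 1675/1449 = 4121/1449 ≈ 2.8440)
P(9, 5)*62 + E = sqrt(4 + 9)*62 + 4121/1449 = sqrt(13)*62 + 4121/1449 = 62*sqrt(13) + 4121/1449 = 4121/1449 + 62*sqrt(13)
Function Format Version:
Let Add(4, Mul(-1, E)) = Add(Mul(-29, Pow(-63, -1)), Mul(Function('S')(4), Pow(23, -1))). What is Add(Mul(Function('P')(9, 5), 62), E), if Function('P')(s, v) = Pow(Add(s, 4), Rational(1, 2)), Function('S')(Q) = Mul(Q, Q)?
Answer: Add(Rational(4121, 1449), Mul(62, Pow(13, Rational(1, 2)))) ≈ 226.39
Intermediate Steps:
Function('S')(Q) = Pow(Q, 2)
Function('P')(s, v) = Pow(Add(4, s), Rational(1, 2))
E = Rational(4121, 1449) (E = Add(4, Mul(-1, Add(Mul(-29, Pow(-63, -1)), Mul(Pow(4, 2), Pow(23, -1))))) = Add(4, Mul(-1, Add(Mul(-29, Rational(-1, 63)), Mul(16, Rational(1, 23))))) = Add(4, Mul(-1, Add(Rational(29, 63), Rational(16, 23)))) = Add(4, Mul(-1, Rational(1675, 1449))) = Add(4, Rational(-1675, 1449)) = Rational(4121, 1449) ≈ 2.8440)
Add(Mul(Function('P')(9, 5), 62), E) = Add(Mul(Pow(Add(4, 9), Rational(1, 2)), 62), Rational(4121, 1449)) = Add(Mul(Pow(13, Rational(1, 2)), 62), Rational(4121, 1449)) = Add(Mul(62, Pow(13, Rational(1, 2))), Rational(4121, 1449)) = Add(Rational(4121, 1449), Mul(62, Pow(13, Rational(1, 2))))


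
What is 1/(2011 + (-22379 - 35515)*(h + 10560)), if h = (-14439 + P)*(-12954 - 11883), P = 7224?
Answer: -1/10375155659399 ≈ -9.6384e-14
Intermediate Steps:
h = 179198955 (h = (-14439 + 7224)*(-12954 - 11883) = -7215*(-24837) = 179198955)
1/(2011 + (-22379 - 35515)*(h + 10560)) = 1/(2011 + (-22379 - 35515)*(179198955 + 10560)) = 1/(2011 - 57894*179209515) = 1/(2011 - 10375155661410) = 1/(-10375155659399) = -1/10375155659399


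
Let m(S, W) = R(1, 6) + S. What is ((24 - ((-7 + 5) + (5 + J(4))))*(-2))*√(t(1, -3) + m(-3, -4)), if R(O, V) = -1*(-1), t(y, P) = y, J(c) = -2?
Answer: -46*I ≈ -46.0*I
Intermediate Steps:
R(O, V) = 1
m(S, W) = 1 + S
((24 - ((-7 + 5) + (5 + J(4))))*(-2))*√(t(1, -3) + m(-3, -4)) = ((24 - ((-7 + 5) + (5 - 2)))*(-2))*√(1 + (1 - 3)) = ((24 - (-2 + 3))*(-2))*√(1 - 2) = ((24 - 1*1)*(-2))*√(-1) = ((24 - 1)*(-2))*I = (23*(-2))*I = -46*I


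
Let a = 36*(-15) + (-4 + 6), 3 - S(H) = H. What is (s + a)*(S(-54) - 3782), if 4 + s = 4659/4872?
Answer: 3272989875/1624 ≈ 2.0154e+6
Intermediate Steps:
S(H) = 3 - H
s = -4943/1624 (s = -4 + 4659/4872 = -4 + 4659*(1/4872) = -4 + 1553/1624 = -4943/1624 ≈ -3.0437)
a = -538 (a = -540 + 2 = -538)
(s + a)*(S(-54) - 3782) = (-4943/1624 - 538)*((3 - 1*(-54)) - 3782) = -878655*((3 + 54) - 3782)/1624 = -878655*(57 - 3782)/1624 = -878655/1624*(-3725) = 3272989875/1624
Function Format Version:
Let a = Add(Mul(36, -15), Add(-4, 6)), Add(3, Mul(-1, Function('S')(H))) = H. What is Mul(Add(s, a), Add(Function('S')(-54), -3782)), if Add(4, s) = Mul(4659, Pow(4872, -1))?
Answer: Rational(3272989875, 1624) ≈ 2.0154e+6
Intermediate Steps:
Function('S')(H) = Add(3, Mul(-1, H))
s = Rational(-4943, 1624) (s = Add(-4, Mul(4659, Pow(4872, -1))) = Add(-4, Mul(4659, Rational(1, 4872))) = Add(-4, Rational(1553, 1624)) = Rational(-4943, 1624) ≈ -3.0437)
a = -538 (a = Add(-540, 2) = -538)
Mul(Add(s, a), Add(Function('S')(-54), -3782)) = Mul(Add(Rational(-4943, 1624), -538), Add(Add(3, Mul(-1, -54)), -3782)) = Mul(Rational(-878655, 1624), Add(Add(3, 54), -3782)) = Mul(Rational(-878655, 1624), Add(57, -3782)) = Mul(Rational(-878655, 1624), -3725) = Rational(3272989875, 1624)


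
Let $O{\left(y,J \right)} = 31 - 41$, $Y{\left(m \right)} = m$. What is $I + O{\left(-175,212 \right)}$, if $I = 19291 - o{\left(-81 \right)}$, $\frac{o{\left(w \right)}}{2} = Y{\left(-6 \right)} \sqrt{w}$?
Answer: $19281 + 108 i \approx 19281.0 + 108.0 i$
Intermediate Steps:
$O{\left(y,J \right)} = -10$
$o{\left(w \right)} = - 12 \sqrt{w}$ ($o{\left(w \right)} = 2 \left(- 6 \sqrt{w}\right) = - 12 \sqrt{w}$)
$I = 19291 + 108 i$ ($I = 19291 - - 12 \sqrt{-81} = 19291 - - 12 \cdot 9 i = 19291 - - 108 i = 19291 + 108 i \approx 19291.0 + 108.0 i$)
$I + O{\left(-175,212 \right)} = \left(19291 + 108 i\right) - 10 = 19281 + 108 i$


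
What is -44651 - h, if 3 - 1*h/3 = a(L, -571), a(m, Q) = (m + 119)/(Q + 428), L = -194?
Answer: -6386155/143 ≈ -44658.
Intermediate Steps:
a(m, Q) = (119 + m)/(428 + Q)
h = 1062/143 (h = 9 - 3*(119 - 194)/(428 - 571) = 9 - 3*(-75)/(-143) = 9 - (-3)*(-75)/143 = 9 - 3*75/143 = 9 - 225/143 = 1062/143 ≈ 7.4266)
-44651 - h = -44651 - 1*1062/143 = -44651 - 1062/143 = -6386155/143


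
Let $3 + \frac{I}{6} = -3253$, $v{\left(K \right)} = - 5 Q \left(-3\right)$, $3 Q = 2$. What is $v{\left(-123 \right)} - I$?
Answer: $19546$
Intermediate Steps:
$Q = \frac{2}{3}$ ($Q = \frac{1}{3} \cdot 2 = \frac{2}{3} \approx 0.66667$)
$v{\left(K \right)} = 10$ ($v{\left(K \right)} = \left(-5\right) \frac{2}{3} \left(-3\right) = \left(- \frac{10}{3}\right) \left(-3\right) = 10$)
$I = -19536$ ($I = -18 + 6 \left(-3253\right) = -18 - 19518 = -19536$)
$v{\left(-123 \right)} - I = 10 - -19536 = 10 + 19536 = 19546$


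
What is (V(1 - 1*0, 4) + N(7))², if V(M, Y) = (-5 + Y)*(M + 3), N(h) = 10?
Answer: 36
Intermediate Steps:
V(M, Y) = (-5 + Y)*(3 + M)
(V(1 - 1*0, 4) + N(7))² = ((-15 - 5*(1 - 1*0) + 3*4 + (1 - 1*0)*4) + 10)² = ((-15 - 5*(1 + 0) + 12 + (1 + 0)*4) + 10)² = ((-15 - 5*1 + 12 + 1*4) + 10)² = ((-15 - 5 + 12 + 4) + 10)² = (-4 + 10)² = 6² = 36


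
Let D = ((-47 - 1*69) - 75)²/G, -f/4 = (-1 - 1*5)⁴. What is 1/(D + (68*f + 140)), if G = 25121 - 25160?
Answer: -39/13778989 ≈ -2.8304e-6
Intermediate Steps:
f = -5184 (f = -4*(-1 - 1*5)⁴ = -4*(-1 - 5)⁴ = -4*(-6)⁴ = -4*1296 = -5184)
G = -39
D = -36481/39 (D = ((-47 - 1*69) - 75)²/(-39) = ((-47 - 69) - 75)²*(-1/39) = (-116 - 75)²*(-1/39) = (-191)²*(-1/39) = 36481*(-1/39) = -36481/39 ≈ -935.41)
1/(D + (68*f + 140)) = 1/(-36481/39 + (68*(-5184) + 140)) = 1/(-36481/39 + (-352512 + 140)) = 1/(-36481/39 - 352372) = 1/(-13778989/39) = -39/13778989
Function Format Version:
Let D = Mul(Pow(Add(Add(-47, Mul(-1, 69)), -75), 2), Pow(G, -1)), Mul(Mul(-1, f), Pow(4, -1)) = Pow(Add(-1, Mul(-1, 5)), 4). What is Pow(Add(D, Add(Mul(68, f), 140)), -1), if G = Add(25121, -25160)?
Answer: Rational(-39, 13778989) ≈ -2.8304e-6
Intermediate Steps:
f = -5184 (f = Mul(-4, Pow(Add(-1, Mul(-1, 5)), 4)) = Mul(-4, Pow(Add(-1, -5), 4)) = Mul(-4, Pow(-6, 4)) = Mul(-4, 1296) = -5184)
G = -39
D = Rational(-36481, 39) (D = Mul(Pow(Add(Add(-47, Mul(-1, 69)), -75), 2), Pow(-39, -1)) = Mul(Pow(Add(Add(-47, -69), -75), 2), Rational(-1, 39)) = Mul(Pow(Add(-116, -75), 2), Rational(-1, 39)) = Mul(Pow(-191, 2), Rational(-1, 39)) = Mul(36481, Rational(-1, 39)) = Rational(-36481, 39) ≈ -935.41)
Pow(Add(D, Add(Mul(68, f), 140)), -1) = Pow(Add(Rational(-36481, 39), Add(Mul(68, -5184), 140)), -1) = Pow(Add(Rational(-36481, 39), Add(-352512, 140)), -1) = Pow(Add(Rational(-36481, 39), -352372), -1) = Pow(Rational(-13778989, 39), -1) = Rational(-39, 13778989)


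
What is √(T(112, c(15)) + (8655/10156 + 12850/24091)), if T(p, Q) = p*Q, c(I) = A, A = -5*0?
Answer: √20736376154833045/122334098 ≈ 1.1771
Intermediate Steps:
A = 0
c(I) = 0
T(p, Q) = Q*p
√(T(112, c(15)) + (8655/10156 + 12850/24091)) = √(0*112 + (8655/10156 + 12850/24091)) = √(0 + (8655*(1/10156) + 12850*(1/24091))) = √(0 + (8655/10156 + 12850/24091)) = √(0 + 339012205/244668196) = √(339012205/244668196) = √20736376154833045/122334098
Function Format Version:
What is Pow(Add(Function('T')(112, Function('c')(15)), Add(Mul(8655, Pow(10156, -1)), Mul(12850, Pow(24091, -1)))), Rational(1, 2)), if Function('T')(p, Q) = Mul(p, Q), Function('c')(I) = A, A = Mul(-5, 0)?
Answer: Mul(Rational(1, 122334098), Pow(20736376154833045, Rational(1, 2))) ≈ 1.1771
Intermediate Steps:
A = 0
Function('c')(I) = 0
Function('T')(p, Q) = Mul(Q, p)
Pow(Add(Function('T')(112, Function('c')(15)), Add(Mul(8655, Pow(10156, -1)), Mul(12850, Pow(24091, -1)))), Rational(1, 2)) = Pow(Add(Mul(0, 112), Add(Mul(8655, Pow(10156, -1)), Mul(12850, Pow(24091, -1)))), Rational(1, 2)) = Pow(Add(0, Add(Mul(8655, Rational(1, 10156)), Mul(12850, Rational(1, 24091)))), Rational(1, 2)) = Pow(Add(0, Add(Rational(8655, 10156), Rational(12850, 24091))), Rational(1, 2)) = Pow(Add(0, Rational(339012205, 244668196)), Rational(1, 2)) = Pow(Rational(339012205, 244668196), Rational(1, 2)) = Mul(Rational(1, 122334098), Pow(20736376154833045, Rational(1, 2)))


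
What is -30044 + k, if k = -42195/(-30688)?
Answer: -921948077/30688 ≈ -30043.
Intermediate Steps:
k = 42195/30688 (k = -42195*(-1/30688) = 42195/30688 ≈ 1.3750)
-30044 + k = -30044 + 42195/30688 = -921948077/30688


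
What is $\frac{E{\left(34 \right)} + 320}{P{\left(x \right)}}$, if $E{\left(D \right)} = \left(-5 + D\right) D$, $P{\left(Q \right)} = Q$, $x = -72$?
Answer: $- \frac{653}{36} \approx -18.139$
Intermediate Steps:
$E{\left(D \right)} = D \left(-5 + D\right)$
$\frac{E{\left(34 \right)} + 320}{P{\left(x \right)}} = \frac{34 \left(-5 + 34\right) + 320}{-72} = \left(34 \cdot 29 + 320\right) \left(- \frac{1}{72}\right) = \left(986 + 320\right) \left(- \frac{1}{72}\right) = 1306 \left(- \frac{1}{72}\right) = - \frac{653}{36}$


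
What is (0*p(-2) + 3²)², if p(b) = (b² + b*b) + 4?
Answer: 81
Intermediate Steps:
p(b) = 4 + 2*b² (p(b) = (b² + b²) + 4 = 2*b² + 4 = 4 + 2*b²)
(0*p(-2) + 3²)² = (0*(4 + 2*(-2)²) + 3²)² = (0*(4 + 2*4) + 9)² = (0*(4 + 8) + 9)² = (0*12 + 9)² = (0 + 9)² = 9² = 81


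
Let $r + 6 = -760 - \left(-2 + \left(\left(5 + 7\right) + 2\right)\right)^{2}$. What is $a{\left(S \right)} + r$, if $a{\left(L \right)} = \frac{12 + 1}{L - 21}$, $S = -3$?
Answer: $- \frac{21853}{24} \approx -910.54$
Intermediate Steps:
$a{\left(L \right)} = \frac{13}{-21 + L}$
$r = -910$ ($r = -6 - \left(760 + \left(-2 + \left(\left(5 + 7\right) + 2\right)\right)^{2}\right) = -6 - \left(760 + \left(-2 + \left(12 + 2\right)\right)^{2}\right) = -6 - \left(760 + \left(-2 + 14\right)^{2}\right) = -6 - 904 = -910$)
$a{\left(S \right)} + r = \frac{13}{-21 - 3} - 910 = \frac{13}{-24} - 910 = 13 \left(- \frac{1}{24}\right) - 910 = - \frac{13}{24} - 910 = - \frac{21853}{24}$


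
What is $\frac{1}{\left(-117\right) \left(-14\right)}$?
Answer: $\frac{1}{1638} \approx 0.0006105$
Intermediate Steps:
$\frac{1}{\left(-117\right) \left(-14\right)} = \frac{1}{1638}$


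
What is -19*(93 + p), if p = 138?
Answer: -4389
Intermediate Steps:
-19*(93 + p) = -19*(93 + 138) = -19*231 = -4389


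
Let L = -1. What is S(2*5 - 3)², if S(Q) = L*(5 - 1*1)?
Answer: 16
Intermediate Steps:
S(Q) = -4 (S(Q) = -(5 - 1*1) = -(5 - 1) = -1*4 = -4)
S(2*5 - 3)² = (-4)² = 16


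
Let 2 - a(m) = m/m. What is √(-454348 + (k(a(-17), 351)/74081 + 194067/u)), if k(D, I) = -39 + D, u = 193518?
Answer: I*√3193389169297529542158/83836298 ≈ 674.05*I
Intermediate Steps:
a(m) = 1 (a(m) = 2 - m/m = 2 - 1*1 = 2 - 1 = 1)
√(-454348 + (k(a(-17), 351)/74081 + 194067/u)) = √(-454348 + ((-39 + 1)/74081 + 194067/193518)) = √(-454348 + (-38*1/74081 + 194067*(1/193518))) = √(-454348 + (-2/3899 + 21563/21502)) = √(-454348 + 84031133/83836298) = √(-38090770292571/83836298) = I*√3193389169297529542158/83836298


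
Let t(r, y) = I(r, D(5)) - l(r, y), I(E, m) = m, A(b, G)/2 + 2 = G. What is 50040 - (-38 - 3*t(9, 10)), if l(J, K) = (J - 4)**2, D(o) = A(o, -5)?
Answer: 49961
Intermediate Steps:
A(b, G) = -4 + 2*G
D(o) = -14 (D(o) = -4 + 2*(-5) = -4 - 10 = -14)
l(J, K) = (-4 + J)**2
t(r, y) = -14 - (-4 + r)**2
50040 - (-38 - 3*t(9, 10)) = 50040 - (-38 - 3*(-14 - (-4 + 9)**2)) = 50040 - (-38 - 3*(-14 - 1*5**2)) = 50040 - (-38 - 3*(-14 - 1*25)) = 50040 - (-38 - 3*(-14 - 25)) = 50040 - (-38 - 3*(-39)) = 50040 - (-38 + 117) = 50040 - 1*79 = 50040 - 79 = 49961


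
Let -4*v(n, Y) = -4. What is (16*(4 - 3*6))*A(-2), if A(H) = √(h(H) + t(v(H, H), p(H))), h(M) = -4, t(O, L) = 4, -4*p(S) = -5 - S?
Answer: 0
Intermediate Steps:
v(n, Y) = 1 (v(n, Y) = -¼*(-4) = 1)
p(S) = 5/4 + S/4 (p(S) = -(-5 - S)/4 = 5/4 + S/4)
A(H) = 0 (A(H) = √(-4 + 4) = √0 = 0)
(16*(4 - 3*6))*A(-2) = (16*(4 - 3*6))*0 = (16*(4 - 18))*0 = (16*(-14))*0 = -224*0 = 0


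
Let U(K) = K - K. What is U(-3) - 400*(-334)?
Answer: 133600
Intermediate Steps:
U(K) = 0
U(-3) - 400*(-334) = 0 - 400*(-334) = 0 + 133600 = 133600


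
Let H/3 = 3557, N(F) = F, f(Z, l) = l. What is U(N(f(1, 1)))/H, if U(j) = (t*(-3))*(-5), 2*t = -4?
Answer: -10/3557 ≈ -0.0028114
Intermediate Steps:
t = -2 (t = (½)*(-4) = -2)
H = 10671 (H = 3*3557 = 10671)
U(j) = -30 (U(j) = -2*(-3)*(-5) = 6*(-5) = -30)
U(N(f(1, 1)))/H = -30/10671 = -30*1/10671 = -10/3557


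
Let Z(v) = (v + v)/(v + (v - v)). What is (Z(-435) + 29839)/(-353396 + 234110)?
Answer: -9947/39762 ≈ -0.25016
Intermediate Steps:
Z(v) = 2 (Z(v) = (2*v)/(v + 0) = (2*v)/v = 2)
(Z(-435) + 29839)/(-353396 + 234110) = (2 + 29839)/(-353396 + 234110) = 29841/(-119286) = 29841*(-1/119286) = -9947/39762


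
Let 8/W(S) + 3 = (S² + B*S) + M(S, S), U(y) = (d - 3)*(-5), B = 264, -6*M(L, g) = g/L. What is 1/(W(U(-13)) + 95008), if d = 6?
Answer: 22429/2130934384 ≈ 1.0525e-5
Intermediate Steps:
M(L, g) = -g/(6*L)
U(y) = -15 (U(y) = (6 - 3)*(-5) = 3*(-5) = -15)
W(S) = 8/(-19/6 + S² + 264*S) (W(S) = 8/(-3 + ((S² + 264*S) - S/(6*S))) = 8/(-3 + ((S² + 264*S) - ⅙)) = 8/(-3 + (-⅙ + S² + 264*S)) = 8/(-19/6 + S² + 264*S))
1/(W(U(-13)) + 95008) = 1/(48/(-19 + 6*(-15)² + 1584*(-15)) + 95008) = 1/(48/(-19 + 6*225 - 23760) + 95008) = 1/(48/(-19 + 1350 - 23760) + 95008) = 1/(48/(-22429) + 95008) = 1/(48*(-1/22429) + 95008) = 1/(-48/22429 + 95008) = 1/(2130934384/22429) = 22429/2130934384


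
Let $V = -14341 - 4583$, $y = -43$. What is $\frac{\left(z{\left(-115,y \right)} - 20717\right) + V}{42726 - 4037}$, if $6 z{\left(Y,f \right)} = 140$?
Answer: $- \frac{16979}{16581} \approx -1.024$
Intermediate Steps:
$z{\left(Y,f \right)} = \frac{70}{3}$ ($z{\left(Y,f \right)} = \frac{1}{6} \cdot 140 = \frac{70}{3}$)
$V = -18924$
$\frac{\left(z{\left(-115,y \right)} - 20717\right) + V}{42726 - 4037} = \frac{\left(\frac{70}{3} - 20717\right) - 18924}{42726 - 4037} = \frac{- \frac{62081}{3} - 18924}{38689} = \left(- \frac{118853}{3}\right) \frac{1}{38689} = - \frac{16979}{16581}$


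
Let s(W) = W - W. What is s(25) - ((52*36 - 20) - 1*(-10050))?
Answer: -11902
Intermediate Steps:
s(W) = 0
s(25) - ((52*36 - 20) - 1*(-10050)) = 0 - ((52*36 - 20) - 1*(-10050)) = 0 - ((1872 - 20) + 10050) = 0 - (1852 + 10050) = 0 - 1*11902 = 0 - 11902 = -11902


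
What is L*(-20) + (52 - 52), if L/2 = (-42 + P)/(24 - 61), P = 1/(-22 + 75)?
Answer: -89000/1961 ≈ -45.385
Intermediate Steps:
P = 1/53 ≈ 0.018868
L = 4450/1961 (L = 2*((-42 + 1/53)/(24 - 61)) = 2*(-2225/53/(-37)) = 2*(-2225/53*(-1/37)) = 2*(2225/1961) = 4450/1961 ≈ 2.2692)
L*(-20) + (52 - 52) = (4450/1961)*(-20) + (52 - 52) = -89000/1961 + 0 = -89000/1961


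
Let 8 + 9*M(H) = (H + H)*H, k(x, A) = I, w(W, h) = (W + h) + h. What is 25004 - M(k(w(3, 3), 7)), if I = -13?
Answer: 74902/3 ≈ 24967.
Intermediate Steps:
w(W, h) = W + 2*h
k(x, A) = -13
M(H) = -8/9 + 2*H²/9 (M(H) = -8/9 + ((H + H)*H)/9 = -8/9 + ((2*H)*H)/9 = -8/9 + (2*H²)/9 = -8/9 + 2*H²/9)
25004 - M(k(w(3, 3), 7)) = 25004 - (-8/9 + (2/9)*(-13)²) = 25004 - (-8/9 + (2/9)*169) = 25004 - (-8/9 + 338/9) = 25004 - 1*110/3 = 25004 - 110/3 = 74902/3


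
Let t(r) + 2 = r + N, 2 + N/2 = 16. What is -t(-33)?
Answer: 7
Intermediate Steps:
N = 28 (N = -4 + 2*16 = -4 + 32 = 28)
t(r) = 26 + r (t(r) = -2 + (r + 28) = -2 + (28 + r) = 26 + r)
-t(-33) = -(26 - 33) = -1*(-7) = 7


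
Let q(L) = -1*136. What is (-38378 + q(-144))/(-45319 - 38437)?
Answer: 19257/41878 ≈ 0.45984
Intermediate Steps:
q(L) = -136
(-38378 + q(-144))/(-45319 - 38437) = (-38378 - 136)/(-45319 - 38437) = -38514/(-83756) = -38514*(-1/83756) = 19257/41878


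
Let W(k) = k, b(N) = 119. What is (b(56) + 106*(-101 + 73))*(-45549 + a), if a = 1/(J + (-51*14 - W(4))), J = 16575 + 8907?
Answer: 3213602014315/24764 ≈ 1.2977e+8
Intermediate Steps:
J = 25482
a = 1/24764 (a = 1/(25482 + (-51*14 - 1*4)) = 1/(25482 + (-714 - 4)) = 1/(25482 - 718) = 1/24764 ≈ 4.0381e-5)
(b(56) + 106*(-101 + 73))*(-45549 + a) = (119 + 106*(-101 + 73))*(-45549 + 1/24764) = (119 + 106*(-28))*(-1127975435/24764) = (119 - 2968)*(-1127975435/24764) = -2849*(-1127975435/24764) = 3213602014315/24764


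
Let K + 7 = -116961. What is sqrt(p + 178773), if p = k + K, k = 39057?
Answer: sqrt(100862) ≈ 317.59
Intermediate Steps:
K = -116968 (K = -7 - 116961 = -116968)
p = -77911 (p = 39057 - 116968 = -77911)
sqrt(p + 178773) = sqrt(-77911 + 178773) = sqrt(100862)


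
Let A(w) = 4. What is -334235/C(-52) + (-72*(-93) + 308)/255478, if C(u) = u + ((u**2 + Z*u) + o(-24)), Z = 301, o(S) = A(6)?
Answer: 42740356657/1660096044 ≈ 25.746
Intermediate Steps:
o(S) = 4
C(u) = 4 + u**2 + 302*u (C(u) = u + ((u**2 + 301*u) + 4) = u + (4 + u**2 + 301*u) = 4 + u**2 + 302*u)
-334235/C(-52) + (-72*(-93) + 308)/255478 = -334235/(4 + (-52)**2 + 302*(-52)) + (-72*(-93) + 308)/255478 = -334235/(4 + 2704 - 15704) + (6696 + 308)*(1/255478) = -334235/(-12996) + 7004*(1/255478) = -334235*(-1/12996) + 3502/127739 = 334235/12996 + 3502/127739 = 42740356657/1660096044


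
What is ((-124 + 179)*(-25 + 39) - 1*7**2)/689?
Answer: 721/689 ≈ 1.0464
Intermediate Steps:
((-124 + 179)*(-25 + 39) - 1*7**2)/689 = (55*14 - 1*49)*(1/689) = (770 - 49)*(1/689) = 721*(1/689) = 721/689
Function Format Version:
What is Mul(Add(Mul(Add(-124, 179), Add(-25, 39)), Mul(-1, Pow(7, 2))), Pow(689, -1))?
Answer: Rational(721, 689) ≈ 1.0464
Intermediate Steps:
Mul(Add(Mul(Add(-124, 179), Add(-25, 39)), Mul(-1, Pow(7, 2))), Pow(689, -1)) = Mul(Add(Mul(55, 14), Mul(-1, 49)), Rational(1, 689)) = Mul(Add(770, -49), Rational(1, 689)) = Mul(721, Rational(1, 689)) = Rational(721, 689)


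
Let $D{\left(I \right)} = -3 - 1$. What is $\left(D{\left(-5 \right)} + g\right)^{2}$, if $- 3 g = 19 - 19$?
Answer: $16$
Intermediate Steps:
$D{\left(I \right)} = -4$ ($D{\left(I \right)} = -3 - 1 = -4$)
$g = 0$ ($g = - \frac{19 - 19}{3} = \left(- \frac{1}{3}\right) 0 = 0$)
$\left(D{\left(-5 \right)} + g\right)^{2} = \left(-4 + 0\right)^{2} = \left(-4\right)^{2} = 16$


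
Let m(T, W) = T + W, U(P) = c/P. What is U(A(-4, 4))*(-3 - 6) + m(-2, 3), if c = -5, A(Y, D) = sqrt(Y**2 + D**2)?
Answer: 1 + 45*sqrt(2)/8 ≈ 8.9550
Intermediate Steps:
A(Y, D) = sqrt(D**2 + Y**2)
U(P) = -5/P
U(A(-4, 4))*(-3 - 6) + m(-2, 3) = (-5/sqrt(4**2 + (-4)**2))*(-3 - 6) + (-2 + 3) = -5/sqrt(16 + 16)*(-9) + 1 = -5*sqrt(2)/8*(-9) + 1 = 45*sqrt(2)/8 + 1 = 1 + 45*sqrt(2)/8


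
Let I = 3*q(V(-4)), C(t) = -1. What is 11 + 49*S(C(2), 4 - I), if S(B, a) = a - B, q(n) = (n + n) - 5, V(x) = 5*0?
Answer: 991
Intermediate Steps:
V(x) = 0
q(n) = -5 + 2*n (q(n) = 2*n - 5 = -5 + 2*n)
I = -15 (I = 3*(-5 + 2*0) = 3*(-5 + 0) = 3*(-5) = -15)
11 + 49*S(C(2), 4 - I) = 11 + 49*((4 - 1*(-15)) - 1*(-1)) = 11 + 49*((4 + 15) + 1) = 11 + 49*(19 + 1) = 11 + 49*20 = 11 + 980 = 991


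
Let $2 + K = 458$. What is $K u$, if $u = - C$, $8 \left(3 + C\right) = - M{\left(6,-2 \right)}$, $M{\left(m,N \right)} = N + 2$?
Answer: $1368$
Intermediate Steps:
$K = 456$ ($K = -2 + 458 = 456$)
$M{\left(m,N \right)} = 2 + N$
$C = -3$ ($C = -3 + \frac{\left(-1\right) \left(2 - 2\right)}{8} = -3 + \frac{\left(-1\right) 0}{8} = -3 + \frac{1}{8} \cdot 0 = -3 + 0 = -3$)
$u = 3$ ($u = \left(-1\right) \left(-3\right) = 3$)
$K u = 456 \cdot 3 = 1368$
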